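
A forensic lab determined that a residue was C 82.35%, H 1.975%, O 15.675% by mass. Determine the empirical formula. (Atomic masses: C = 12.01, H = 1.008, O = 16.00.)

Assume 100 g: 82.35 g C, 1.975 g H, 15.675 g O.
Moles — C: 82.35 / 12.01 = 6.857 mol; H: 1.975 / 1.008 = 1.959 mol; O: 15.675 / 16.00 = 0.9797 mol
Smallest is O at 0.9797 mol; normalising gives C 6.999, H 2.000, O 1.000
Ratio ≈ 7:2:1, so the empirical formula is C7H2O

C7H2O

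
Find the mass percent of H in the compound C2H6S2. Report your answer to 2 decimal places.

6.42%

Molar mass = 2(12.01) + 6(1.008) + 2(32.07) = 94.208 g/mol
Mass of H per mole = 6 × 1.008 = 6.048 g
% H = 6.048 / 94.208 × 100 = 6.42%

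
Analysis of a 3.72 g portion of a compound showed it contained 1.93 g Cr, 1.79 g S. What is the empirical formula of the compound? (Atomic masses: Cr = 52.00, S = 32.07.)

n(Cr) = 1.93/52.00 = 0.03712, n(S) = 1.79/32.07 = 0.05582
Ratios (÷ 0.03712): Cr 1.000, S 1.504
×2: Cr 2.00, S 3.01 → Cr2S3

Cr2S3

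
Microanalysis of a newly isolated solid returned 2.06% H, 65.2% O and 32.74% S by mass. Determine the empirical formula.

H2O4S

Assume 100 g: 2.06 g H, 65.2 g O, 32.74 g S.
Moles — H: 2.06 / 1.008 = 2.044 mol; O: 65.2 / 16.00 = 4.075 mol; S: 32.74 / 32.07 = 1.021 mol
Divide by the smallest (1.021 mol S): H 2.002, O 3.992, S 1.000
Ratio ≈ 2:4:1, so the empirical formula is H2O4S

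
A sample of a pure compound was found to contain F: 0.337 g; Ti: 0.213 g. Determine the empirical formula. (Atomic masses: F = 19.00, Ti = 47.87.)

F: 0.337 g ÷ 19.00 g/mol = 0.01774 mol
Ti: 0.213 g ÷ 47.87 g/mol = 0.00445 mol
Divide by the smallest (0.00445 mol Ti): F 3.986, Ti 1.000
Ratio ≈ 4:1, so the empirical formula is F4Ti

F4Ti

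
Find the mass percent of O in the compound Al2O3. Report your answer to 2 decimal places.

47.08%

Molar mass = 2(26.98) + 3(16.00) = 101.960 g/mol
Mass of O per mole = 3 × 16.00 = 48.000 g
% O = 48.000 / 101.960 × 100 = 47.08%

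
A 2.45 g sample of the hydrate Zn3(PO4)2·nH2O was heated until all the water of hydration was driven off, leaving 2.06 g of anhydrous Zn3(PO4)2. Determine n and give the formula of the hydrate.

Mass of water lost = 2.45 − 2.06 = 0.39 g → 0.39 / 18.02 = 0.02164 mol H2O
Molar mass of Zn3(PO4)2 = 386.08 g/mol → mol Zn3(PO4)2 = 2.06 / 386.08 = 0.005336
n = 0.02164 / 0.005336 = 4.06 ≈ 4 → Zn3(PO4)2·4H2O

Zn3(PO4)2·4H2O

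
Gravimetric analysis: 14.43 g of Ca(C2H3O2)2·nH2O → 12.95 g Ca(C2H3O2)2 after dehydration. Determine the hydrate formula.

Mass of water lost = 14.43 − 12.95 = 1.48 g → 1.48 / 18.02 = 0.08213 mol H2O
Molar mass of Ca(C2H3O2)2 = 158.17 g/mol → mol Ca(C2H3O2)2 = 12.95 / 158.17 = 0.08187
n = 0.08213 / 0.08187 = 1.00 ≈ 1 → Ca(C2H3O2)2·H2O

Ca(C2H3O2)2·H2O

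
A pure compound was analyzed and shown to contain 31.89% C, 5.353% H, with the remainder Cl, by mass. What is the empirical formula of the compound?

C3H6Cl2

Assume 100 g: 31.89 g C, 5.353 g H, 62.757 g Cl.
C: 31.89 g ÷ 12.01 g/mol = 2.655 mol
H: 5.353 g ÷ 1.008 g/mol = 5.311 mol
Cl: 62.757 g ÷ 35.45 g/mol = 1.77 mol
Divide by the smallest (1.77 mol Cl): C 1.500, H 3.000, Cl 1.000
×2: C 3.00, H 6.00, Cl 2.00 → C3H6Cl2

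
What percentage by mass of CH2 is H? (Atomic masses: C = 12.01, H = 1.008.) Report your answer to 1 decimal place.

Molar mass = 1(12.01) + 2(1.008) = 14.026 g/mol
Mass of H per mole = 2 × 1.008 = 2.016 g
% H = 2.016 / 14.026 × 100 = 14.4%

14.4%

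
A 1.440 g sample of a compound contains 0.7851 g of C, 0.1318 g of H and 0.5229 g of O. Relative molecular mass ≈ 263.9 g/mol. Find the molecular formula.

C12H24O6

C: 0.7851 g ÷ 12.01 g/mol = 0.06537 mol
H: 0.1318 g ÷ 1.008 g/mol = 0.1308 mol
O: 0.5229 g ÷ 16.00 g/mol = 0.03268 mol
Smallest is O at 0.03268 mol; normalising gives C 2.000, H 4.001, O 1.000
→ C2H4O
Empirical-formula mass = 44.05 g/mol
n = 263.9 / 44.05 = 5.99 ≈ 6
Molecular formula = (C2H4O)×6 = C12H24O6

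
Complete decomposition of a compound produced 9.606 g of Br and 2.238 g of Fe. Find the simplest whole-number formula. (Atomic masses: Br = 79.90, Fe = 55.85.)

Moles — Br: 9.606 / 79.90 = 0.1202 mol; Fe: 2.238 / 55.85 = 0.04007 mol
Ratios (÷ 0.04007): Br 3.000, Fe 1.000
≈ 3:1 → Br3Fe

Br3Fe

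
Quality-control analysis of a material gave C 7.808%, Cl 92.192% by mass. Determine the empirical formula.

Assume 100 g: 7.808 g C, 92.192 g Cl.
n(C) = 7.808/12.01 = 0.6501, n(Cl) = 92.192/35.45 = 2.601
Ratios (÷ 0.6501): C 1.000, Cl 4.000
≈ 1:4 → CCl4

CCl4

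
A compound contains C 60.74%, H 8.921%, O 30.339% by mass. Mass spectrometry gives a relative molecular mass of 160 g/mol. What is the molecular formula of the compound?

C8H14O3

Assume 100 g: 60.74 g C, 8.921 g H, 30.339 g O.
Moles — C: 60.74 / 12.01 = 5.057 mol; H: 8.921 / 1.008 = 8.85 mol; O: 30.339 / 16.00 = 1.896 mol
Ratios (÷ 1.896): C 2.667, H 4.667, O 1.000
×3: C 8.00, H 14.00, O 3.00 → C8H14O3
Empirical-formula mass = 158.19 g/mol
n = 160 / 158.19 = 1.01 ≈ 1
Molecular formula = empirical formula = C8H14O3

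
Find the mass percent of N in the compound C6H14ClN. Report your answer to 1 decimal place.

Molar mass = 6(12.01) + 14(1.008) + 1(35.45) + 1(14.01) = 135.632 g/mol
Mass of N per mole = 1 × 14.01 = 14.010 g
% N = 14.010 / 135.632 × 100 = 10.3%

10.3%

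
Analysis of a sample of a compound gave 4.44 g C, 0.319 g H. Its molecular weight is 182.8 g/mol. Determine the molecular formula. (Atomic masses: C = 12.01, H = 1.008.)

C14H12

n(C) = 4.44/12.01 = 0.3697, n(H) = 0.319/1.008 = 0.3165
Divide by the smallest (0.3165 mol H): C 1.168, H 1.000
×6: C 7.01, H 6.00 → C7H6
Empirical-formula mass = 90.12 g/mol
n = 182.8 / 90.12 = 2.03 ≈ 2
Molecular formula = (C7H6)×2 = C14H12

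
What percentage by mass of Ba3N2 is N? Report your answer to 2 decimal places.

Molar mass = 3(137.33) + 2(14.01) = 440.010 g/mol
Mass of N per mole = 2 × 14.01 = 28.020 g
% N = 28.020 / 440.010 × 100 = 6.37%

6.37%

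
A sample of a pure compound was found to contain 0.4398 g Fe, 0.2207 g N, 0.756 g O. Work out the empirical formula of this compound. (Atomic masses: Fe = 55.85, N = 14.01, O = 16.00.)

n(Fe) = 0.4398/55.85 = 0.007875, n(N) = 0.2207/14.01 = 0.01575, n(O) = 0.756/16.00 = 0.04725
Smallest is Fe at 0.007875 mol; normalising gives Fe 1.000, N 2.000, O 6.000
≈ 1:2:6 → FeN2O6

FeN2O6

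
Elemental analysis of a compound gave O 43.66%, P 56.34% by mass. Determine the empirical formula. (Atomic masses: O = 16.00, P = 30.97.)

Assume 100 g: 43.66 g O, 56.34 g P.
Moles — O: 43.66 / 16.00 = 2.729 mol; P: 56.34 / 30.97 = 1.819 mol
Smallest is P at 1.819 mol; normalising gives O 1.500, P 1.000
Scaling by 2: O 3.00, P 2.00 → O3P2

O3P2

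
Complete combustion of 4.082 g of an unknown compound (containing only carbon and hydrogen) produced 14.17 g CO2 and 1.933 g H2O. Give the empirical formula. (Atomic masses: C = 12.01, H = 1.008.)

mol C = 14.17 / 44.01 = 0.3220; mass C = 0.3220 × 12.01 = 3.867 g
mol H = 2 × (1.933 / 18.02) = 0.2145; mass H = 0.2145 × 1.008 = 0.2163 g
Smallest is H at 0.2145 mol; normalising gives C 1.501, H 1.000
Scaling by 2: C 3.00, H 2.00 → C3H2

C3H2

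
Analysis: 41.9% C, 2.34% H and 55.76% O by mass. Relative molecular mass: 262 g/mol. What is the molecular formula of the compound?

C9H6O9

Assume 100 g: 41.9 g C, 2.34 g H, 55.76 g O.
n(C) = 41.9/12.01 = 3.489, n(H) = 2.34/1.008 = 2.321, n(O) = 55.76/16.00 = 3.485
Divide by the smallest (2.321 mol H): C 1.503, H 1.000, O 1.501
×2: C 3.01, H 2.00, O 3.00 → C3H2O3
Empirical-formula mass = 86.05 g/mol
n = 262 / 86.05 = 3.04 ≈ 3
Molecular formula = (C3H2O3)×3 = C9H6O9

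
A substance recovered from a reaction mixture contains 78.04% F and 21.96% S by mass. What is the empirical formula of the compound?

F6S

Assume 100 g: 78.04 g F, 21.96 g S.
Moles — F: 78.04 / 19.00 = 4.107 mol; S: 21.96 / 32.07 = 0.6848 mol
Divide by the smallest (0.6848 mol S): F 5.998, S 1.000
≈ 6:1 → F6S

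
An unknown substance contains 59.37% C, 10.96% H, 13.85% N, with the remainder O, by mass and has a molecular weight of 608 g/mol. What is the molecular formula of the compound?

Assume 100 g: 59.37 g C, 10.96 g H, 13.85 g N, 15.82 g O.
n(C) = 59.37/12.01 = 4.943, n(H) = 10.96/1.008 = 10.87, n(N) = 13.85/14.01 = 0.9886, n(O) = 15.82/16.00 = 0.9888
Smallest is N at 0.9886 mol; normalising gives C 5.000, H 10.999, N 1.000, O 1.000
Ratio ≈ 5:11:1:1, so the empirical formula is C5H11NO
Empirical-formula mass = 101.15 g/mol
n = 608 / 101.15 = 6.01 ≈ 6
Molecular formula = (C5H11NO)×6 = C30H66N6O6

C30H66N6O6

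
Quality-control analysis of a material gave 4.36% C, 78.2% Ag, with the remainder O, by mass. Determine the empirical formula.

Assume 100 g: 4.36 g C, 78.2 g Ag, 17.44 g O.
n(C) = 4.36/12.01 = 0.363, n(Ag) = 78.2/107.87 = 0.7249, n(O) = 17.44/16.00 = 1.09
Divide by the smallest (0.363 mol C): C 1.000, Ag 1.997, O 3.002
Ratio ≈ 1:2:3, so the empirical formula is CAg2O3

CAg2O3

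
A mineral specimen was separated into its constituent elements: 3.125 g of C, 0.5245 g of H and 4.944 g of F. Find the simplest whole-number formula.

C: 3.125 g ÷ 12.01 g/mol = 0.2602 mol
H: 0.5245 g ÷ 1.008 g/mol = 0.5203 mol
F: 4.944 g ÷ 19.00 g/mol = 0.2602 mol
Smallest is C at 0.2602 mol; normalising gives C 1.000, H 2.000, F 1.000
Ratio ≈ 1:2:1, so the empirical formula is CH2F

CH2F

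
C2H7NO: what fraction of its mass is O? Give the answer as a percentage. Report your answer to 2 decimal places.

Molar mass = 2(12.01) + 7(1.008) + 1(14.01) + 1(16.00) = 61.086 g/mol
Mass of O per mole = 1 × 16.00 = 16.000 g
% O = 16.000 / 61.086 × 100 = 26.19%

26.19%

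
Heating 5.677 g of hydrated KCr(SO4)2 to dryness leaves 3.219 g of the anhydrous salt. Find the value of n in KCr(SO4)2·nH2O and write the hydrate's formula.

Mass of water lost = 5.677 − 3.219 = 2.458 g → 2.458 / 18.02 = 0.1364 mol H2O
Molar mass of KCr(SO4)2 = 283.24 g/mol → mol KCr(SO4)2 = 3.219 / 283.24 = 0.01136
n = 0.1364 / 0.01136 = 12.00 ≈ 12 → KCr(SO4)2·12H2O

KCr(SO4)2·12H2O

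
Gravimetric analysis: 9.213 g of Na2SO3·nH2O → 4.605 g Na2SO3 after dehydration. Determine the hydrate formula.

Mass of water lost = 9.213 − 4.605 = 4.608 g → 4.608 / 18.02 = 0.2557 mol H2O
Molar mass of Na2SO3 = 126.05 g/mol → mol Na2SO3 = 4.605 / 126.05 = 0.03653
n = 0.2557 / 0.03653 = 7.00 ≈ 7 → Na2SO3·7H2O

Na2SO3·7H2O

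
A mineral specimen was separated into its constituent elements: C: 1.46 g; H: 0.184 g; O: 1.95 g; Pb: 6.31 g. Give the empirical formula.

C4H6O4Pb

C: 1.46 g ÷ 12.01 g/mol = 0.1216 mol
H: 0.184 g ÷ 1.008 g/mol = 0.1825 mol
O: 1.95 g ÷ 16.00 g/mol = 0.1219 mol
Pb: 6.31 g ÷ 207.2 g/mol = 0.03045 mol
Divide by the smallest (0.03045 mol Pb): C 3.992, H 5.994, O 4.002, Pb 1.000
≈ 4:6:4:1 → C4H6O4Pb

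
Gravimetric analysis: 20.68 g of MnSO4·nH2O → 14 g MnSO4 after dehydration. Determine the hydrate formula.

MnSO4·4H2O

Mass of water lost = 20.68 − 14 = 6.68 g → 6.68 / 18.02 = 0.3707 mol H2O
Molar mass of MnSO4 = 151.01 g/mol → mol MnSO4 = 14 / 151.01 = 0.09271
n = 0.3707 / 0.09271 = 4.00 ≈ 4 → MnSO4·4H2O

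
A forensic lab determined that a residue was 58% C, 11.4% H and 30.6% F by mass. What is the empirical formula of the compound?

Assume 100 g: 58 g C, 11.4 g H, 30.6 g F.
Moles — C: 58 / 12.01 = 4.829 mol; H: 11.4 / 1.008 = 11.31 mol; F: 30.6 / 19.00 = 1.611 mol
Smallest is F at 1.611 mol; normalising gives C 2.999, H 7.022, F 1.000
→ C3H7F

C3H7F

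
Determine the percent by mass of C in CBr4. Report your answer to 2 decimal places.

Molar mass = 1(12.01) + 4(79.90) = 331.610 g/mol
Mass of C per mole = 1 × 12.01 = 12.010 g
% C = 12.010 / 331.610 × 100 = 3.62%

3.62%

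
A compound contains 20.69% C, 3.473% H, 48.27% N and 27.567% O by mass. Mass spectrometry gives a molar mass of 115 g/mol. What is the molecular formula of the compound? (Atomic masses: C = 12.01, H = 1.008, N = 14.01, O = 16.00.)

Assume 100 g: 20.69 g C, 3.473 g H, 48.27 g N, 27.567 g O.
C: 20.69 g ÷ 12.01 g/mol = 1.723 mol
H: 3.473 g ÷ 1.008 g/mol = 3.445 mol
N: 48.27 g ÷ 14.01 g/mol = 3.445 mol
O: 27.567 g ÷ 16.00 g/mol = 1.723 mol
Smallest is C at 1.723 mol; normalising gives C 1.000, H 2.000, N 2.000, O 1.000
≈ 1:2:2:1 → CH2N2O
Empirical-formula mass = 58.05 g/mol
n = 115 / 58.05 = 1.98 ≈ 2
Molecular formula = (CH2N2O)×2 = C2H4N4O2

C2H4N4O2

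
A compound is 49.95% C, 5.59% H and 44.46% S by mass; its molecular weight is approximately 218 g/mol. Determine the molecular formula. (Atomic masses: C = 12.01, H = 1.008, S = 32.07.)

Assume 100 g: 49.95 g C, 5.59 g H, 44.46 g S.
n(C) = 49.95/12.01 = 4.159, n(H) = 5.59/1.008 = 5.546, n(S) = 44.46/32.07 = 1.386
Divide by the smallest (1.386 mol S): C 3.000, H 4.000, S 1.000
≈ 3:4:1 → C3H4S
Empirical-formula mass = 72.13 g/mol
n = 218 / 72.13 = 3.02 ≈ 3
Molecular formula = (C3H4S)×3 = C9H12S3

C9H12S3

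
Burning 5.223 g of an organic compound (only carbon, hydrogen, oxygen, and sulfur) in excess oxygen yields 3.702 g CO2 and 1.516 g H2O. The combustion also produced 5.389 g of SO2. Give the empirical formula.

mol C = 3.702 / 44.01 = 0.08412; mass C = 0.08412 × 12.01 = 1.010 g
mol H = 2 × (1.516 / 18.02) = 0.1683; mass H = 0.1683 × 1.008 = 0.1696 g
mol S = 5.389 / 64.07 = 0.08411; mass S = 2.697 g
mass O = 5.223 − (3.877) = 1.346 g → mol O = 0.08411
Smallest is O at 0.08411 mol; normalising gives C 1.000, H 2.001, O 1.000, S 1.000
≈ 1:2:1:1 → CH2OS

CH2OS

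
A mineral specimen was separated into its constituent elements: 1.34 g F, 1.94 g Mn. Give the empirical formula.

F2Mn

n(F) = 1.34/19.00 = 0.07053, n(Mn) = 1.94/54.94 = 0.03531
Ratios (÷ 0.03531): F 1.997, Mn 1.000
→ F2Mn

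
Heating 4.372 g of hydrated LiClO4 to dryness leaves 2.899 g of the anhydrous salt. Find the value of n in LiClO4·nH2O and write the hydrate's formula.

LiClO4·3H2O

Mass of water lost = 4.372 − 2.899 = 1.473 g → 1.473 / 18.02 = 0.08174 mol H2O
Molar mass of LiClO4 = 106.39 g/mol → mol LiClO4 = 2.899 / 106.39 = 0.02725
n = 0.08174 / 0.02725 = 3.00 ≈ 3 → LiClO4·3H2O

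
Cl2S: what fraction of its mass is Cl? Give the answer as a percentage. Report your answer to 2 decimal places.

Molar mass = 2(35.45) + 1(32.07) = 102.970 g/mol
Mass of Cl per mole = 2 × 35.45 = 70.900 g
% Cl = 70.900 / 102.970 × 100 = 68.86%

68.86%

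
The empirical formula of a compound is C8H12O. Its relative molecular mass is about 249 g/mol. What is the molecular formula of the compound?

C16H24O2

Empirical-formula mass = 124.18 g/mol
n = 249 / 124.18 = 2.01 ≈ 2
Molecular formula = (C8H12O)2 = C16H24O2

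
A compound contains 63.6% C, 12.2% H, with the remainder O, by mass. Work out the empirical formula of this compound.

C7H16O2

Assume 100 g: 63.6 g C, 12.2 g H, 24.2 g O.
Moles — C: 63.6 / 12.01 = 5.296 mol; H: 12.2 / 1.008 = 12.1 mol; O: 24.2 / 16.00 = 1.512 mol
Smallest is O at 1.512 mol; normalising gives C 3.501, H 8.002, O 1.000
Scaling by 2: C 7.00, H 16.00, O 2.00 → C7H16O2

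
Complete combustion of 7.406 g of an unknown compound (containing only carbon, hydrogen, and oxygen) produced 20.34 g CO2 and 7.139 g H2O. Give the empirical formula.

mol C = 20.34 / 44.01 = 0.4622; mass C = 0.4622 × 12.01 = 5.551 g
mol H = 2 × (7.139 / 18.02) = 0.7923; mass H = 0.7923 × 1.008 = 0.7987 g
mass O = 7.406 − (6.349) = 1.057 g → mol O = 0.06604
Divide by the smallest (0.06604 mol O): C 6.998, H 11.997, O 1.000
→ C7H12O

C7H12O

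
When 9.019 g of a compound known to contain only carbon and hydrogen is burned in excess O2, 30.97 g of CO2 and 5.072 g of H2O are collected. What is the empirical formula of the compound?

C5H4

mol C = 30.97 / 44.01 = 0.7037; mass C = 0.7037 × 12.01 = 8.451 g
mol H = 2 × (5.072 / 18.02) = 0.5629; mass H = 0.5629 × 1.008 = 0.5674 g
Smallest is H at 0.5629 mol; normalising gives C 1.250, H 1.000
Scaling by 4: C 5.00, H 4.00 → C5H4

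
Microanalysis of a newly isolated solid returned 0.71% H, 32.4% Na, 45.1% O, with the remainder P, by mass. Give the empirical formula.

HNa2O4P

Assume 100 g: 0.71 g H, 32.4 g Na, 45.1 g O, 21.79 g P.
Moles — H: 0.71 / 1.008 = 0.7044 mol; Na: 32.4 / 22.99 = 1.409 mol; O: 45.1 / 16.00 = 2.819 mol; P: 21.79 / 30.97 = 0.7036 mol
Ratios (÷ 0.7036): H 1.001, Na 2.003, O 4.006, P 1.000
Ratio ≈ 1:2:4:1, so the empirical formula is HNa2O4P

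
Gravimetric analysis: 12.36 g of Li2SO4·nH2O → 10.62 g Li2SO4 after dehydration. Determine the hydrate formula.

Li2SO4·H2O

Mass of water lost = 12.36 − 10.62 = 1.74 g → 1.74 / 18.02 = 0.09656 mol H2O
Molar mass of Li2SO4 = 109.95 g/mol → mol Li2SO4 = 10.62 / 109.95 = 0.09659
n = 0.09656 / 0.09659 = 1.00 ≈ 1 → Li2SO4·H2O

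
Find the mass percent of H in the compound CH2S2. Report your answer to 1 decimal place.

2.6%

Molar mass = 1(12.01) + 2(1.008) + 2(32.07) = 78.166 g/mol
Mass of H per mole = 2 × 1.008 = 2.016 g
% H = 2.016 / 78.166 × 100 = 2.6%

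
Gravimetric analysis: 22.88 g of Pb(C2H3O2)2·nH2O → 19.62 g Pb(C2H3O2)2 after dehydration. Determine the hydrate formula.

Mass of water lost = 22.88 − 19.62 = 3.26 g → 3.26 / 18.02 = 0.1809 mol H2O
Molar mass of Pb(C2H3O2)2 = 325.29 g/mol → mol Pb(C2H3O2)2 = 19.62 / 325.29 = 0.06032
n = 0.1809 / 0.06032 = 3.00 ≈ 3 → Pb(C2H3O2)2·3H2O

Pb(C2H3O2)2·3H2O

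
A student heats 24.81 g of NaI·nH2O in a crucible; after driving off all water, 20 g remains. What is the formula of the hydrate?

Mass of water lost = 24.81 − 20 = 4.81 g → 4.81 / 18.02 = 0.2669 mol H2O
Molar mass of NaI = 149.89 g/mol → mol NaI = 20 / 149.89 = 0.1334
n = 0.2669 / 0.1334 = 2.00 ≈ 2 → NaI·2H2O

NaI·2H2O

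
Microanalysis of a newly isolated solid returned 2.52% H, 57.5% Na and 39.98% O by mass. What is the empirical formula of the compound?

Assume 100 g: 2.52 g H, 57.5 g Na, 39.98 g O.
Moles — H: 2.52 / 1.008 = 2.5 mol; Na: 57.5 / 22.99 = 2.501 mol; O: 39.98 / 16.00 = 2.499 mol
Ratios (÷ 2.499): H 1.001, Na 1.001, O 1.000
→ HNaO

HNaO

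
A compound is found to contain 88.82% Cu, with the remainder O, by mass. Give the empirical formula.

Assume 100 g: 88.82 g Cu, 11.18 g O.
n(Cu) = 88.82/63.55 = 1.398, n(O) = 11.18/16.00 = 0.6987
Divide by the smallest (0.6987 mol O): Cu 2.000, O 1.000
→ Cu2O

Cu2O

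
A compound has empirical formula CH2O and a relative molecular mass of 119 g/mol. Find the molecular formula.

Empirical-formula mass = 30.03 g/mol
n = 119 / 30.03 = 3.96 ≈ 4
Molecular formula = (CH2O)4 = C4H8O4

C4H8O4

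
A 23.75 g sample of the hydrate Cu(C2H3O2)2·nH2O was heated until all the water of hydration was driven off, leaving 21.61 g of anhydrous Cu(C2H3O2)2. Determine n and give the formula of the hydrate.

Mass of water lost = 23.75 − 21.61 = 2.14 g → 2.14 / 18.02 = 0.1188 mol H2O
Molar mass of Cu(C2H3O2)2 = 181.64 g/mol → mol Cu(C2H3O2)2 = 21.61 / 181.64 = 0.119
n = 0.1188 / 0.119 = 1.00 ≈ 1 → Cu(C2H3O2)2·H2O

Cu(C2H3O2)2·H2O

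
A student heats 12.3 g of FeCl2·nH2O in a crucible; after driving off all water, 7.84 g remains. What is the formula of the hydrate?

Mass of water lost = 12.3 − 7.84 = 4.46 g → 4.46 / 18.02 = 0.2475 mol H2O
Molar mass of FeCl2 = 126.75 g/mol → mol FeCl2 = 7.84 / 126.75 = 0.06185
n = 0.2475 / 0.06185 = 4.00 ≈ 4 → FeCl2·4H2O

FeCl2·4H2O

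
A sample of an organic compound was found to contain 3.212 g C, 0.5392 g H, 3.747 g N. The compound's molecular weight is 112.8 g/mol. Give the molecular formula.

C4H8N4

Moles — C: 3.212 / 12.01 = 0.2674 mol; H: 0.5392 / 1.008 = 0.5349 mol; N: 3.747 / 14.01 = 0.2675 mol
Ratios (÷ 0.2674): C 1.000, H 2.000, N 1.000
≈ 1:2:1 → CH2N
Empirical-formula mass = 28.04 g/mol
n = 112.8 / 28.04 = 4.02 ≈ 4
Molecular formula = (CH2N)×4 = C4H8N4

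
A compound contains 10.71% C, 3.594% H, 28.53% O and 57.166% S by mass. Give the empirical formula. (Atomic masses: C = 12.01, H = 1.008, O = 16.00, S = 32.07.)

CH4O2S2

Assume 100 g: 10.71 g C, 3.594 g H, 28.53 g O, 57.166 g S.
C: 10.71 g ÷ 12.01 g/mol = 0.8918 mol
H: 3.594 g ÷ 1.008 g/mol = 3.565 mol
O: 28.53 g ÷ 16.00 g/mol = 1.783 mol
S: 57.166 g ÷ 32.07 g/mol = 1.783 mol
Divide by the smallest (0.8918 mol C): C 1.000, H 3.998, O 2.000, S 1.999
→ CH4O2S2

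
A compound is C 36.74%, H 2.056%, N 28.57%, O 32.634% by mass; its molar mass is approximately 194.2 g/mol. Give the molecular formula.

Assume 100 g: 36.74 g C, 2.056 g H, 28.57 g N, 32.634 g O.
n(C) = 36.74/12.01 = 3.059, n(H) = 2.056/1.008 = 2.04, n(N) = 28.57/14.01 = 2.039, n(O) = 32.634/16.00 = 2.04
Smallest is N at 2.039 mol; normalising gives C 1.500, H 1.000, N 1.000, O 1.000
×2: C 3.00, H 2.00, N 2.00, O 2.00 → C3H2N2O2
Empirical-formula mass = 98.07 g/mol
n = 194.2 / 98.07 = 1.98 ≈ 2
Molecular formula = (C3H2N2O2)×2 = C6H4N4O4

C6H4N4O4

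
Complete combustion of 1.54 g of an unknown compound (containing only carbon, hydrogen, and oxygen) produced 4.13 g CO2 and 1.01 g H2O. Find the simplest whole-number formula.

mol C = 4.13 / 44.01 = 0.09384; mass C = 0.09384 × 12.01 = 1.127 g
mol H = 2 × (1.01 / 18.02) = 0.1121; mass H = 0.1121 × 1.008 = 0.1130 g
mass O = 1.54 − (1.240) = 0.3000 g → mol O = 0.01875
Divide by the smallest (0.01875 mol O): C 5.006, H 5.979, O 1.000
Ratio ≈ 5:6:1, so the empirical formula is C5H6O

C5H6O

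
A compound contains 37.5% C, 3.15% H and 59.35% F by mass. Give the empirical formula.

CHF

Assume 100 g: 37.5 g C, 3.15 g H, 59.35 g F.
Moles — C: 37.5 / 12.01 = 3.122 mol; H: 3.15 / 1.008 = 3.125 mol; F: 59.35 / 19.00 = 3.124 mol
Ratios (÷ 3.122): C 1.000, H 1.001, F 1.000
→ CHF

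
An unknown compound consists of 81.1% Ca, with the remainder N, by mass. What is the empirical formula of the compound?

Ca3N2

Assume 100 g: 81.1 g Ca, 18.9 g N.
Ca: 81.1 g ÷ 40.08 g/mol = 2.023 mol
N: 18.9 g ÷ 14.01 g/mol = 1.349 mol
Divide by the smallest (1.349 mol N): Ca 1.500, N 1.000
×2: Ca 3.00, N 2.00 → Ca3N2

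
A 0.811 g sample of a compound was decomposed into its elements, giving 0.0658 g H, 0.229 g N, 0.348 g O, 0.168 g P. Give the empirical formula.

Moles — H: 0.0658 / 1.008 = 0.06528 mol; N: 0.229 / 14.01 = 0.01635 mol; O: 0.348 / 16.00 = 0.02175 mol; P: 0.168 / 30.97 = 0.005425 mol
Ratios (÷ 0.005425): H 12.034, N 3.013, O 4.010, P 1.000
→ H12N3O4P

H12N3O4P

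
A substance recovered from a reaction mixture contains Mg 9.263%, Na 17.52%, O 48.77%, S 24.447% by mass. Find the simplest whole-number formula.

MgNa2O8S2

Assume 100 g: 9.263 g Mg, 17.52 g Na, 48.77 g O, 24.447 g S.
Mg: 9.263 g ÷ 24.31 g/mol = 0.381 mol
Na: 17.52 g ÷ 22.99 g/mol = 0.7621 mol
O: 48.77 g ÷ 16.00 g/mol = 3.048 mol
S: 24.447 g ÷ 32.07 g/mol = 0.7623 mol
Ratios (÷ 0.381): Mg 1.000, Na 2.000, O 8.000, S 2.001
Ratio ≈ 1:2:8:2, so the empirical formula is MgNa2O8S2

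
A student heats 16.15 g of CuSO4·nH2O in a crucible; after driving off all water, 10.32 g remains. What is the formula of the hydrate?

Mass of water lost = 16.15 − 10.32 = 5.83 g → 5.83 / 18.02 = 0.3235 mol H2O
Molar mass of CuSO4 = 159.62 g/mol → mol CuSO4 = 10.32 / 159.62 = 0.06465
n = 0.3235 / 0.06465 = 5.00 ≈ 5 → CuSO4·5H2O

CuSO4·5H2O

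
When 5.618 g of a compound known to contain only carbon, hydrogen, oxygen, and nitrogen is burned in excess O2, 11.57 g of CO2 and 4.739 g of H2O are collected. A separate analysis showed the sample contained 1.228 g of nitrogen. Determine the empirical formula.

mol C = 11.57 / 44.01 = 0.2629; mass C = 0.2629 × 12.01 = 3.157 g
mol H = 2 × (4.739 / 18.02) = 0.5260; mass H = 0.5260 × 1.008 = 0.5302 g
mol N = 1.228 / 14.01 = 0.08765
mass O = 5.618 − (4.916) = 0.7025 g → mol O = 0.04390
Divide by the smallest (0.0439 mol O): C 5.988, H 11.980, N 1.996, O 1.000
Ratio ≈ 6:12:2:1, so the empirical formula is C6H12N2O

C6H12N2O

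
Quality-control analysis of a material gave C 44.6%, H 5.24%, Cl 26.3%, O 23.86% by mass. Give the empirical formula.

Assume 100 g: 44.6 g C, 5.24 g H, 26.3 g Cl, 23.86 g O.
C: 44.6 g ÷ 12.01 g/mol = 3.714 mol
H: 5.24 g ÷ 1.008 g/mol = 5.198 mol
Cl: 26.3 g ÷ 35.45 g/mol = 0.7419 mol
O: 23.86 g ÷ 16.00 g/mol = 1.491 mol
Ratios (÷ 0.7419): C 5.006, H 7.007, Cl 1.000, O 2.010
≈ 5:7:1:2 → C5H7ClO2

C5H7ClO2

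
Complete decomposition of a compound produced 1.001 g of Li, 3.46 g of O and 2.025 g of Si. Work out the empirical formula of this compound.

Li2O3Si

n(Li) = 1.001/6.94 = 0.1442, n(O) = 3.46/16.00 = 0.2162, n(Si) = 2.025/28.09 = 0.07209
Smallest is Si at 0.07209 mol; normalising gives Li 2.001, O 3.000, Si 1.000
≈ 2:3:1 → Li2O3Si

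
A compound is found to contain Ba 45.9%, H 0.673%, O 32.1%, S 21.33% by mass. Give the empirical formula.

BaH2O6S2

Assume 100 g: 45.9 g Ba, 0.673 g H, 32.1 g O, 21.33 g S.
Ba: 45.9 g ÷ 137.33 g/mol = 0.3342 mol
H: 0.673 g ÷ 1.008 g/mol = 0.6677 mol
O: 32.1 g ÷ 16.00 g/mol = 2.006 mol
S: 21.33 g ÷ 32.07 g/mol = 0.6651 mol
Smallest is Ba at 0.3342 mol; normalising gives Ba 1.000, H 1.998, O 6.003, S 1.990
≈ 1:2:6:2 → BaH2O6S2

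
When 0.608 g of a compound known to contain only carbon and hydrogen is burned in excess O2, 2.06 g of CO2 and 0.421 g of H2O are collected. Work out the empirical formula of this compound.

CH

mol C = 2.06 / 44.01 = 0.04681; mass C = 0.04681 × 12.01 = 0.5622 g
mol H = 2 × (0.421 / 18.02) = 0.04673; mass H = 0.04673 × 1.008 = 0.04710 g
Smallest is H at 0.04673 mol; normalising gives C 1.002, H 1.000
Ratio ≈ 1:1, so the empirical formula is CH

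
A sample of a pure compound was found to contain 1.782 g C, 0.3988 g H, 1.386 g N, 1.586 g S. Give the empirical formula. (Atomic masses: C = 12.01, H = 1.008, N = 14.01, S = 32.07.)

Moles — C: 1.782 / 12.01 = 0.1484 mol; H: 0.3988 / 1.008 = 0.3956 mol; N: 1.386 / 14.01 = 0.09893 mol; S: 1.586 / 32.07 = 0.04945 mol
Divide by the smallest (0.04945 mol S): C 3.000, H 8.000, N 2.000, S 1.000
→ C3H8N2S

C3H8N2S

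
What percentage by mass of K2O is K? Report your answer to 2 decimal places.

83.01%

Molar mass = 2(39.10) + 1(16.00) = 94.200 g/mol
Mass of K per mole = 2 × 39.10 = 78.200 g
% K = 78.200 / 94.200 × 100 = 83.01%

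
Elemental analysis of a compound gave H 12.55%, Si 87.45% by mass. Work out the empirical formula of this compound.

H4Si

Assume 100 g: 12.55 g H, 87.45 g Si.
Moles — H: 12.55 / 1.008 = 12.45 mol; Si: 87.45 / 28.09 = 3.113 mol
Divide by the smallest (3.113 mol Si): H 3.999, Si 1.000
Ratio ≈ 4:1, so the empirical formula is H4Si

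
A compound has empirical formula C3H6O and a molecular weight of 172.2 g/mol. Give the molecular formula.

C9H18O3

Empirical-formula mass = 58.08 g/mol
n = 172.2 / 58.08 = 2.96 ≈ 3
Molecular formula = (C3H6O)3 = C9H18O3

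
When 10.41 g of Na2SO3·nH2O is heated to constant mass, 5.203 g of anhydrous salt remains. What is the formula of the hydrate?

Mass of water lost = 10.41 − 5.203 = 5.207 g → 5.207 / 18.02 = 0.289 mol H2O
Molar mass of Na2SO3 = 126.05 g/mol → mol Na2SO3 = 5.203 / 126.05 = 0.04128
n = 0.289 / 0.04128 = 7.00 ≈ 7 → Na2SO3·7H2O

Na2SO3·7H2O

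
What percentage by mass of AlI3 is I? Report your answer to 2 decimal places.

Molar mass = 1(26.98) + 3(126.90) = 407.680 g/mol
Mass of I per mole = 3 × 126.90 = 380.700 g
% I = 380.700 / 407.680 × 100 = 93.38%

93.38%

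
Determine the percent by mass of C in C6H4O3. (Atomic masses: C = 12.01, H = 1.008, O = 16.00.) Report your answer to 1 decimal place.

58.1%

Molar mass = 6(12.01) + 4(1.008) + 3(16.00) = 124.092 g/mol
Mass of C per mole = 6 × 12.01 = 72.060 g
% C = 72.060 / 124.092 × 100 = 58.1%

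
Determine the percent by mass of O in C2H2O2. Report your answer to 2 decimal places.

55.14%

Molar mass = 2(12.01) + 2(1.008) + 2(16.00) = 58.036 g/mol
Mass of O per mole = 2 × 16.00 = 32.000 g
% O = 32.000 / 58.036 × 100 = 55.14%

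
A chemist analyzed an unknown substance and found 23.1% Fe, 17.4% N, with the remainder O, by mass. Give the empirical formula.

FeN3O9

Assume 100 g: 23.1 g Fe, 17.4 g N, 59.5 g O.
Moles — Fe: 23.1 / 55.85 = 0.4136 mol; N: 17.4 / 14.01 = 1.242 mol; O: 59.5 / 16.00 = 3.719 mol
Divide by the smallest (0.4136 mol Fe): Fe 1.000, N 3.003, O 8.991
→ FeN3O9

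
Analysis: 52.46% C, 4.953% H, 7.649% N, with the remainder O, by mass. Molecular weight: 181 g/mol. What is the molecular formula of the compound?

C8H9NO4

Assume 100 g: 52.46 g C, 4.953 g H, 7.649 g N, 34.938 g O.
Moles — C: 52.46 / 12.01 = 4.368 mol; H: 4.953 / 1.008 = 4.914 mol; N: 7.649 / 14.01 = 0.546 mol; O: 34.938 / 16.00 = 2.184 mol
Ratios (÷ 0.546): C 8.001, H 9.000, N 1.000, O 4.000
Ratio ≈ 8:9:1:4, so the empirical formula is C8H9NO4
Empirical-formula mass = 183.16 g/mol
n = 181 / 183.16 = 0.99 ≈ 1
Molecular formula = empirical formula = C8H9NO4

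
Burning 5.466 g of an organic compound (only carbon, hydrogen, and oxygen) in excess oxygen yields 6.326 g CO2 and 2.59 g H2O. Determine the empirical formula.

mol C = 6.326 / 44.01 = 0.1437; mass C = 0.1437 × 12.01 = 1.726 g
mol H = 2 × (2.59 / 18.02) = 0.2875; mass H = 0.2875 × 1.008 = 0.2898 g
mass O = 5.466 − (2.016) = 3.450 g → mol O = 0.2156
Divide by the smallest (0.1437 mol C): C 1.000, H 2.000, O 1.500
Scaling by 2: C 2.00, H 4.00, O 3.00 → C2H4O3

C2H4O3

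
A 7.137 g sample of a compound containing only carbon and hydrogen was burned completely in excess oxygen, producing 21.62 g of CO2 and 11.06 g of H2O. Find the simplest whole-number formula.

mol C = 21.62 / 44.01 = 0.4913; mass C = 0.4913 × 12.01 = 5.900 g
mol H = 2 × (11.06 / 18.02) = 1.228; mass H = 1.228 × 1.008 = 1.237 g
Ratios (÷ 0.4913): C 1.000, H 2.499
Scaling by 2: C 2.00, H 5.00 → C2H5

C2H5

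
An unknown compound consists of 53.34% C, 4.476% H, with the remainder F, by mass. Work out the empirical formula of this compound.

Assume 100 g: 53.34 g C, 4.476 g H, 42.184 g F.
n(C) = 53.34/12.01 = 4.441, n(H) = 4.476/1.008 = 4.44, n(F) = 42.184/19.00 = 2.22
Smallest is F at 2.22 mol; normalising gives C 2.000, H 2.000, F 1.000
≈ 2:2:1 → C2H2F

C2H2F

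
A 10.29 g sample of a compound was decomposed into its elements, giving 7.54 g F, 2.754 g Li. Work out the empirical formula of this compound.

FLi

n(F) = 7.54/19.00 = 0.3968, n(Li) = 2.754/6.94 = 0.3968
Divide by the smallest (0.3968 mol Li): F 1.000, Li 1.000
→ FLi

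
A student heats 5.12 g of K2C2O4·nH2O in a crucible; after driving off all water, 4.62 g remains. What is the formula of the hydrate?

K2C2O4·H2O

Mass of water lost = 5.12 − 4.62 = 0.5 g → 0.5 / 18.02 = 0.02775 mol H2O
Molar mass of K2C2O4 = 166.22 g/mol → mol K2C2O4 = 4.62 / 166.22 = 0.02779
n = 0.02775 / 0.02779 = 1.00 ≈ 1 → K2C2O4·H2O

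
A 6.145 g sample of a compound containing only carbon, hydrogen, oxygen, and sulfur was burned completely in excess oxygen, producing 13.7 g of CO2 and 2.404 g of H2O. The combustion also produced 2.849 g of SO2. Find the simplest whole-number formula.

C7H6OS

mol C = 13.7 / 44.01 = 0.3113; mass C = 0.3113 × 12.01 = 3.739 g
mol H = 2 × (2.404 / 18.02) = 0.2668; mass H = 0.2668 × 1.008 = 0.2689 g
mol S = 2.849 / 64.07 = 0.04447; mass S = 1.426 g
mass O = 6.145 − (5.434) = 0.7114 g → mol O = 0.04446
Ratios (÷ 0.04446): C 7.002, H 6.001, O 1.000, S 1.000
→ C7H6OS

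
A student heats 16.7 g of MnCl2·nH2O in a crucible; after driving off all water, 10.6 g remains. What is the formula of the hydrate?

MnCl2·4H2O

Mass of water lost = 16.7 − 10.6 = 6.1 g → 6.1 / 18.02 = 0.3385 mol H2O
Molar mass of MnCl2 = 125.84 g/mol → mol MnCl2 = 10.6 / 125.84 = 0.08423
n = 0.3385 / 0.08423 = 4.02 ≈ 4 → MnCl2·4H2O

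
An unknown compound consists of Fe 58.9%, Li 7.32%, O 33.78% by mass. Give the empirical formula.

Assume 100 g: 58.9 g Fe, 7.32 g Li, 33.78 g O.
n(Fe) = 58.9/55.85 = 1.055, n(Li) = 7.32/6.94 = 1.055, n(O) = 33.78/16.00 = 2.111
Ratios (÷ 1.055): Fe 1.000, Li 1.000, O 2.002
≈ 1:1:2 → FeLiO2

FeLiO2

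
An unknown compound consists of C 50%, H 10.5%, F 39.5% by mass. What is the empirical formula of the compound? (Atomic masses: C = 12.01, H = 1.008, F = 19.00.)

C2H5F

Assume 100 g: 50 g C, 10.5 g H, 39.5 g F.
n(C) = 50/12.01 = 4.163, n(H) = 10.5/1.008 = 10.42, n(F) = 39.5/19.00 = 2.079
Smallest is F at 2.079 mol; normalising gives C 2.003, H 5.011, F 1.000
Ratio ≈ 2:5:1, so the empirical formula is C2H5F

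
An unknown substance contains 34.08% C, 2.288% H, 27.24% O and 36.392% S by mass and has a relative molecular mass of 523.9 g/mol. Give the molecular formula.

C15H12O9S6

Assume 100 g: 34.08 g C, 2.288 g H, 27.24 g O, 36.392 g S.
n(C) = 34.08/12.01 = 2.838, n(H) = 2.288/1.008 = 2.27, n(O) = 27.24/16.00 = 1.702, n(S) = 36.392/32.07 = 1.135
Smallest is S at 1.135 mol; normalising gives C 2.501, H 2.000, O 1.500, S 1.000
×2: C 5.00, H 4.00, O 3.00, S 2.00 → C5H4O3S2
Empirical-formula mass = 176.22 g/mol
n = 523.9 / 176.22 = 2.97 ≈ 3
Molecular formula = (C5H4O3S2)×3 = C15H12O9S6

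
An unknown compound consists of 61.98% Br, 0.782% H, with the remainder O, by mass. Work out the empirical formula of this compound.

BrHO3

Assume 100 g: 61.98 g Br, 0.782 g H, 37.238 g O.
n(Br) = 61.98/79.90 = 0.7757, n(H) = 0.782/1.008 = 0.7758, n(O) = 37.238/16.00 = 2.327
Smallest is Br at 0.7757 mol; normalising gives Br 1.000, H 1.000, O 3.000
Ratio ≈ 1:1:3, so the empirical formula is BrHO3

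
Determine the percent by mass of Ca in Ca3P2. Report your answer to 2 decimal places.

Molar mass = 3(40.08) + 2(30.97) = 182.180 g/mol
Mass of Ca per mole = 3 × 40.08 = 120.240 g
% Ca = 120.240 / 182.180 × 100 = 66.00%

66.00%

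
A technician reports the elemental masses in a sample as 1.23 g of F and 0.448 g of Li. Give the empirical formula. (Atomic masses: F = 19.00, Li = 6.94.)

n(F) = 1.23/19.00 = 0.06474, n(Li) = 0.448/6.94 = 0.06455
Divide by the smallest (0.06455 mol Li): F 1.003, Li 1.000
≈ 1:1 → FLi

FLi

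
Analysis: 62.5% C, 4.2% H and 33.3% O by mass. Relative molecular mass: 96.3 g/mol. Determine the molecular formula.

Assume 100 g: 62.5 g C, 4.2 g H, 33.3 g O.
Moles — C: 62.5 / 12.01 = 5.204 mol; H: 4.2 / 1.008 = 4.167 mol; O: 33.3 / 16.00 = 2.081 mol
Ratios (÷ 2.081): C 2.500, H 2.002, O 1.000
×2: C 5.00, H 4.00, O 2.00 → C5H4O2
Empirical-formula mass = 96.08 g/mol
n = 96.3 / 96.08 = 1.00 ≈ 1
Molecular formula = empirical formula = C5H4O2

C5H4O2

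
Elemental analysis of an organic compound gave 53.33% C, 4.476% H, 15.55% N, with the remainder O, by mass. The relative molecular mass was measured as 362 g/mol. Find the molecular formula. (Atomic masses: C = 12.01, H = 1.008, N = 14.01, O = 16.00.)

C16H16N4O6

Assume 100 g: 53.33 g C, 4.476 g H, 15.55 g N, 26.644 g O.
Moles — C: 53.33 / 12.01 = 4.44 mol; H: 4.476 / 1.008 = 4.44 mol; N: 15.55 / 14.01 = 1.11 mol; O: 26.644 / 16.00 = 1.665 mol
Smallest is N at 1.11 mol; normalising gives C 4.001, H 4.001, N 1.000, O 1.500
Scaling by 2: C 8.00, H 8.00, N 2.00, O 3.00 → C8H8N2O3
Empirical-formula mass = 180.16 g/mol
n = 362 / 180.16 = 2.01 ≈ 2
Molecular formula = (C8H8N2O3)×2 = C16H16N4O6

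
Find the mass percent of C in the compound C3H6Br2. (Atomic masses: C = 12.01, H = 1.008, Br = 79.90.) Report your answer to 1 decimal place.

Molar mass = 3(12.01) + 6(1.008) + 2(79.90) = 201.878 g/mol
Mass of C per mole = 3 × 12.01 = 36.030 g
% C = 36.030 / 201.878 × 100 = 17.8%

17.8%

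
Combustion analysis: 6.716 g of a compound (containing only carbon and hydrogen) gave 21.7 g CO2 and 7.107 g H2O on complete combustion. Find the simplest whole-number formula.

C5H8

mol C = 21.7 / 44.01 = 0.4931; mass C = 0.4931 × 12.01 = 5.922 g
mol H = 2 × (7.107 / 18.02) = 0.7888; mass H = 0.7888 × 1.008 = 0.7951 g
Ratios (÷ 0.4931): C 1.000, H 1.600
Multiply by 5: C 5.00, H 8.00 → C5H8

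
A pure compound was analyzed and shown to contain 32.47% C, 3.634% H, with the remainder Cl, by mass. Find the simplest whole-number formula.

Assume 100 g: 32.47 g C, 3.634 g H, 63.896 g Cl.
Moles — C: 32.47 / 12.01 = 2.704 mol; H: 3.634 / 1.008 = 3.605 mol; Cl: 63.896 / 35.45 = 1.802 mol
Smallest is Cl at 1.802 mol; normalising gives C 1.500, H 2.000, Cl 1.000
×2: C 3.00, H 4.00, Cl 2.00 → C3H4Cl2

C3H4Cl2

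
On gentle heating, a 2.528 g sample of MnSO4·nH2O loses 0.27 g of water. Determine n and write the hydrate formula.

Mass of anhydrous MnSO4 = 2.528 − 0.27 = 2.258 g
mol H2O = 0.27 / 18.02 = 0.01498
Molar mass of MnSO4 = 151.01 g/mol → mol MnSO4 = 2.258 / 151.01 = 0.01495
n = 0.01498 / 0.01495 = 1.00 ≈ 1 → MnSO4·H2O

MnSO4·H2O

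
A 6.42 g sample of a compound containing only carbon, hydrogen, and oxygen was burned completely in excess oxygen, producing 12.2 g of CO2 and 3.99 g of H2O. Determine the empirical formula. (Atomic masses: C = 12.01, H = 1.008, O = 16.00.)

mol C = 12.2 / 44.01 = 0.2772; mass C = 0.2772 × 12.01 = 3.329 g
mol H = 2 × (3.99 / 18.02) = 0.4428; mass H = 0.4428 × 1.008 = 0.4464 g
mass O = 6.42 − (3.776) = 2.644 g → mol O = 0.1653
Ratios (÷ 0.1653): C 1.677, H 2.679, O 1.000
×3: C 5.03, H 8.04, O 3.00 → C5H8O3

C5H8O3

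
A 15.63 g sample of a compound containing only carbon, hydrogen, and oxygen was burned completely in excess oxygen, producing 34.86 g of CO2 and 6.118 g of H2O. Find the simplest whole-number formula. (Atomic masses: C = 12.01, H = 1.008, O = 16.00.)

C7H6O3

mol C = 34.86 / 44.01 = 0.7921; mass C = 0.7921 × 12.01 = 9.513 g
mol H = 2 × (6.118 / 18.02) = 0.6790; mass H = 0.6790 × 1.008 = 0.6845 g
mass O = 15.63 − (10.20) = 5.433 g → mol O = 0.3395
Smallest is O at 0.3395 mol; normalising gives C 2.333, H 2.000, O 1.000
Multiply by 3: C 7.00, H 6.00, O 3.00 → C7H6O3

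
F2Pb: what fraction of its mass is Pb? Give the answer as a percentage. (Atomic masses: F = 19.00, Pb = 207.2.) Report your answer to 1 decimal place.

84.5%

Molar mass = 2(19.00) + 1(207.2) = 245.200 g/mol
Mass of Pb per mole = 1 × 207.2 = 207.200 g
% Pb = 207.200 / 245.200 × 100 = 84.5%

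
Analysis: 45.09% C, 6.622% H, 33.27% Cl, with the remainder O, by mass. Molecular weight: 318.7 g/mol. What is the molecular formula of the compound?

C12H21Cl3O3

Assume 100 g: 45.09 g C, 6.622 g H, 33.27 g Cl, 15.018 g O.
n(C) = 45.09/12.01 = 3.754, n(H) = 6.622/1.008 = 6.569, n(Cl) = 33.27/35.45 = 0.9385, n(O) = 15.018/16.00 = 0.9386
Divide by the smallest (0.9385 mol Cl): C 4.000, H 7.000, Cl 1.000, O 1.000
→ C4H7ClO
Empirical-formula mass = 106.55 g/mol
n = 318.7 / 106.55 = 2.99 ≈ 3
Molecular formula = (C4H7ClO)×3 = C12H21Cl3O3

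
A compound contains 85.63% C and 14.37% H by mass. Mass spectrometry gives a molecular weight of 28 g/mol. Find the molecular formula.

Assume 100 g: 85.63 g C, 14.37 g H.
n(C) = 85.63/12.01 = 7.13, n(H) = 14.37/1.008 = 14.26
Ratios (÷ 7.13): C 1.000, H 1.999
→ CH2
Empirical-formula mass = 14.03 g/mol
n = 28 / 14.03 = 2.00 ≈ 2
Molecular formula = (CH2)×2 = C2H4

C2H4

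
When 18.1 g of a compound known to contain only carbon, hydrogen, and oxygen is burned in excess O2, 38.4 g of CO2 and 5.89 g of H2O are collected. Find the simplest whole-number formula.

mol C = 38.4 / 44.01 = 0.8725; mass C = 0.8725 × 12.01 = 10.48 g
mol H = 2 × (5.89 / 18.02) = 0.6537; mass H = 0.6537 × 1.008 = 0.6589 g
mass O = 18.1 − (11.14) = 6.962 g → mol O = 0.4351
Smallest is O at 0.4351 mol; normalising gives C 2.005, H 1.502, O 1.000
×2: C 4.01, H 3.00, O 2.00 → C4H3O2

C4H3O2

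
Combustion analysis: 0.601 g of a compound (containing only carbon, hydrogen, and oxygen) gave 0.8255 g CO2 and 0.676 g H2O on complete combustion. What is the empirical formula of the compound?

mol C = 0.8255 / 44.01 = 0.01876; mass C = 0.01876 × 12.01 = 0.2253 g
mol H = 2 × (0.676 / 18.02) = 0.07503; mass H = 0.07503 × 1.008 = 0.07563 g
mass O = 0.601 − (0.3009) = 0.3001 g → mol O = 0.01876
Divide by the smallest (0.01876 mol O): C 1.000, H 4.000, O 1.000
≈ 1:4:1 → CH4O

CH4O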